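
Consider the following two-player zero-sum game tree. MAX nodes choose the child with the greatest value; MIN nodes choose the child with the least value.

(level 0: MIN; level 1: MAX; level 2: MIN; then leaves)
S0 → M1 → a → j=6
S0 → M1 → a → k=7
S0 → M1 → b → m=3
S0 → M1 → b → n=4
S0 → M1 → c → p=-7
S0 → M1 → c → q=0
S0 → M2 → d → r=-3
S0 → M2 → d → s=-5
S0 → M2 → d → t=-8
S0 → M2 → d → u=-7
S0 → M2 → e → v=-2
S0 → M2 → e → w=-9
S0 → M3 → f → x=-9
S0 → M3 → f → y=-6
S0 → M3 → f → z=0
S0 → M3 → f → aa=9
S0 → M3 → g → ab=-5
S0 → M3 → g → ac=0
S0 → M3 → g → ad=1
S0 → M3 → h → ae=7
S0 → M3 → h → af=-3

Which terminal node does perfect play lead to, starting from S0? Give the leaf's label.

t

a (MIN): min(6, 7) = 6
b (MIN): min(3, 4) = 3
c (MIN): min(-7, 0) = -7
M1 (MAX): max(6, 3, -7) = 6
d (MIN): min(-3, -5, -8, -7) = -8
e (MIN): min(-2, -9) = -9
M2 (MAX): max(-8, -9) = -8
f (MIN): min(-9, -6, 0, 9) = -9
g (MIN): min(-5, 0, 1) = -5
h (MIN): min(7, -3) = -3
M3 (MAX): max(-9, -5, -3) = -3
S0 (MIN): min(6, -8, -3) = -8
At S0, MIN picks M2 (lowest: -8).
At M2, MAX picks d (highest: -8).
At d, MIN picks t (lowest: -8).
Terminal value -8.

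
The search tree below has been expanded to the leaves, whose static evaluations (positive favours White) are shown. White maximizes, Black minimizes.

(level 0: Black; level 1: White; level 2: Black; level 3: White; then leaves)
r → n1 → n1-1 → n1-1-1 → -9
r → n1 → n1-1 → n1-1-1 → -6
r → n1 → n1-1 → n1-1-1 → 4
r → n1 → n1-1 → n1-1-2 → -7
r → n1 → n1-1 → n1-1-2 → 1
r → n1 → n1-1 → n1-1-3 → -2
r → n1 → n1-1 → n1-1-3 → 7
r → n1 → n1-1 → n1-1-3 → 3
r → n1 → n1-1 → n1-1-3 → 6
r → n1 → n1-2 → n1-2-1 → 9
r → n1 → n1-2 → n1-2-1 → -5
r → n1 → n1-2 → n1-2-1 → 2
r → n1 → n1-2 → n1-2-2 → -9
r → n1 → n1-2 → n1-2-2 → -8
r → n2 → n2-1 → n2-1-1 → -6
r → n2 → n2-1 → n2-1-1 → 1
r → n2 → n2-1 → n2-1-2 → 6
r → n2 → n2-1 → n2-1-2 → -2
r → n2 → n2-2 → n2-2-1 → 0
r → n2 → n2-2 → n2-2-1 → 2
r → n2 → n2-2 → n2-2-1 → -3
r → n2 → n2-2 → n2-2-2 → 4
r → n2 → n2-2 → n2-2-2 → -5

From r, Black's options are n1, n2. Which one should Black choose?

n1-1-1 (White): max(-9, -6, 4) = 4
n1-1-2 (White): max(-7, 1) = 1
n1-1-3 (White): max(-2, 7, 3, 6) = 7
n1-1 (Black): min(4, 1, 7) = 1
n1-2-1 (White): max(9, -5, 2) = 9
n1-2-2 (White): max(-9, -8) = -8
n1-2 (Black): min(9, -8) = -8
n1 (White): max(1, -8) = 1
n2-1-1 (White): max(-6, 1) = 1
n2-1-2 (White): max(6, -2) = 6
n2-1 (Black): min(1, 6) = 1
n2-2-1 (White): max(0, 2, -3) = 2
n2-2-2 (White): max(4, -5) = 4
n2-2 (Black): min(2, 4) = 2
n2 (White): max(1, 2) = 2
r (Black): min(1, 2) = 1
Black at r wants the lowest of {n1=1, n2=2}, so chooses n1.

n1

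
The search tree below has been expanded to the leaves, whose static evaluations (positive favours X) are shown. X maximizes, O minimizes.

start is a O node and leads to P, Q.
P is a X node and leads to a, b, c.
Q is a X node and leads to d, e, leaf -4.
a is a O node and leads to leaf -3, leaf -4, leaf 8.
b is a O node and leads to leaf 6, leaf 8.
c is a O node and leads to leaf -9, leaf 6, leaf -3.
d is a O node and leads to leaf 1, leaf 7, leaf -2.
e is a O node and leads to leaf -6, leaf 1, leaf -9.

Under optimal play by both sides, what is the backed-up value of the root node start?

-2

a (O): min(-3, -4, 8) = -4
b (O): min(6, 8) = 6
c (O): min(-9, 6, -3) = -9
P (X): max(-4, 6, -9) = 6
d (O): min(1, 7, -2) = -2
e (O): min(-6, 1, -9) = -9
Q (X): max(-2, -9, -4) = -2
start (O): min(6, -2) = -2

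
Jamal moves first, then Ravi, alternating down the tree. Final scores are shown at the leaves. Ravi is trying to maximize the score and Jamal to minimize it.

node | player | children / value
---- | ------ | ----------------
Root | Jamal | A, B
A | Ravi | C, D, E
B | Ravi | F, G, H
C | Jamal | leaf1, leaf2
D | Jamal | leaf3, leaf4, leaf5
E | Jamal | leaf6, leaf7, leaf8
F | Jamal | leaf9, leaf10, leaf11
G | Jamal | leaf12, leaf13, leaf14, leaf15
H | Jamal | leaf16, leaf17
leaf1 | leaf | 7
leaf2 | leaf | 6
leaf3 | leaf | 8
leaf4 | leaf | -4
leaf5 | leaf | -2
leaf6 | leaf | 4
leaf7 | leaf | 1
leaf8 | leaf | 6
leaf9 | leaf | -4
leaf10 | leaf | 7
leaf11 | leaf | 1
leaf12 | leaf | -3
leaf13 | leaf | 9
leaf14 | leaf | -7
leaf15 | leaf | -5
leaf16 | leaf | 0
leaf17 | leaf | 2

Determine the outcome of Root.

0

C (Jamal): min(7, 6) = 6
D (Jamal): min(8, -4, -2) = -4
E (Jamal): min(4, 1, 6) = 1
A (Ravi): max(6, -4, 1) = 6
F (Jamal): min(-4, 7, 1) = -4
G (Jamal): min(-3, 9, -7, -5) = -7
H (Jamal): min(0, 2) = 0
B (Ravi): max(-4, -7, 0) = 0
Root (Jamal): min(6, 0) = 0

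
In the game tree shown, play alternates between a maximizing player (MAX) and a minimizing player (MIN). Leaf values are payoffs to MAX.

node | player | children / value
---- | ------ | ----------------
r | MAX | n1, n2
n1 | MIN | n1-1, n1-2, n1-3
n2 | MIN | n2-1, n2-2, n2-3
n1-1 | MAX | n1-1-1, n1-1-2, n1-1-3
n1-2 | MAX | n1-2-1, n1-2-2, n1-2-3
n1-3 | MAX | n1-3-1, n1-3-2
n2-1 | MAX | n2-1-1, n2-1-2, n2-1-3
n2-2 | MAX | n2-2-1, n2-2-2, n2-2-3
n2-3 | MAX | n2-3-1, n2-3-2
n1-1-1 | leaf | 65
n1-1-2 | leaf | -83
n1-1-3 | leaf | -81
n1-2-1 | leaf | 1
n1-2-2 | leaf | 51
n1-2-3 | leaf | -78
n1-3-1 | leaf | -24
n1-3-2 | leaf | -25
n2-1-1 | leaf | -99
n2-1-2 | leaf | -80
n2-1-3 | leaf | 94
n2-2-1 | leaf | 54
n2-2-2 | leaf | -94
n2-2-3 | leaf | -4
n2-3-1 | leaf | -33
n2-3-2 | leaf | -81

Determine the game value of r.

-24

n1-1 (MAX): max(65, -83, -81) = 65
n1-2 (MAX): max(1, 51, -78) = 51
n1-3 (MAX): max(-24, -25) = -24
n1 (MIN): min(65, 51, -24) = -24
n2-1 (MAX): max(-99, -80, 94) = 94
n2-2 (MAX): max(54, -94, -4) = 54
n2-3 (MAX): max(-33, -81) = -33
n2 (MIN): min(94, 54, -33) = -33
r (MAX): max(-24, -33) = -24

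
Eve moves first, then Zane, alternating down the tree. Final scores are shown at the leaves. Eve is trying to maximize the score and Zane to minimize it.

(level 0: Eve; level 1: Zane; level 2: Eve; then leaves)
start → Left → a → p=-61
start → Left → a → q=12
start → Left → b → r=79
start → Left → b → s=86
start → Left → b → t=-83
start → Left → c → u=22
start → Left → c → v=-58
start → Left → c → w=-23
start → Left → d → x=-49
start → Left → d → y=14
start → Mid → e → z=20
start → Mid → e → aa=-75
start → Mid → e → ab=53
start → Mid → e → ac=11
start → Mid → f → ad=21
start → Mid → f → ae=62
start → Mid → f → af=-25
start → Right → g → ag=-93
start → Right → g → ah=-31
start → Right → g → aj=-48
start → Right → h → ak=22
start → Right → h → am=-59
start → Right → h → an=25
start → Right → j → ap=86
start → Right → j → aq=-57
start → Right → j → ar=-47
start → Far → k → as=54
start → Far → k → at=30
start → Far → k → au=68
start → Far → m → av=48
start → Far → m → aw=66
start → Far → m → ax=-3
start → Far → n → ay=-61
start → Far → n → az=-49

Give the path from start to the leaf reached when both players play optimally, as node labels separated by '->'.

a (Eve): max(-61, 12) = 12
b (Eve): max(79, 86, -83) = 86
c (Eve): max(22, -58, -23) = 22
d (Eve): max(-49, 14) = 14
Left (Zane): min(12, 86, 22, 14) = 12
e (Eve): max(20, -75, 53, 11) = 53
f (Eve): max(21, 62, -25) = 62
Mid (Zane): min(53, 62) = 53
g (Eve): max(-93, -31, -48) = -31
h (Eve): max(22, -59, 25) = 25
j (Eve): max(86, -57, -47) = 86
Right (Zane): min(-31, 25, 86) = -31
k (Eve): max(54, 30, 68) = 68
m (Eve): max(48, 66, -3) = 66
n (Eve): max(-61, -49) = -49
Far (Zane): min(68, 66, -49) = -49
start (Eve): max(12, 53, -31, -49) = 53
At start, Eve picks Mid (highest: 53).
At Mid, Zane picks e (lowest: 53).
At e, Eve picks ab (highest: 53).
Terminal value 53.

start -> Mid -> e -> ab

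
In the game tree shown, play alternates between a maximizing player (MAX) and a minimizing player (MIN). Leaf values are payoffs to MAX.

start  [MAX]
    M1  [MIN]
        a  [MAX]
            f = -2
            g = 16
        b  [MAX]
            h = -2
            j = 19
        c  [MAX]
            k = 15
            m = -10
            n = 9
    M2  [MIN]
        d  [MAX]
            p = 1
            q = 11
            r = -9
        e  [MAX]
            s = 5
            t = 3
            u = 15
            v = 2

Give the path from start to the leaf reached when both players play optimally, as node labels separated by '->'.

a (MAX): max(-2, 16) = 16
b (MAX): max(-2, 19) = 19
c (MAX): max(15, -10, 9) = 15
M1 (MIN): min(16, 19, 15) = 15
d (MAX): max(1, 11, -9) = 11
e (MAX): max(5, 3, 15, 2) = 15
M2 (MIN): min(11, 15) = 11
start (MAX): max(15, 11) = 15
At start, MAX picks M1 (highest: 15).
At M1, MIN picks c (lowest: 15).
At c, MAX picks k (highest: 15).
Terminal value 15.

start -> M1 -> c -> k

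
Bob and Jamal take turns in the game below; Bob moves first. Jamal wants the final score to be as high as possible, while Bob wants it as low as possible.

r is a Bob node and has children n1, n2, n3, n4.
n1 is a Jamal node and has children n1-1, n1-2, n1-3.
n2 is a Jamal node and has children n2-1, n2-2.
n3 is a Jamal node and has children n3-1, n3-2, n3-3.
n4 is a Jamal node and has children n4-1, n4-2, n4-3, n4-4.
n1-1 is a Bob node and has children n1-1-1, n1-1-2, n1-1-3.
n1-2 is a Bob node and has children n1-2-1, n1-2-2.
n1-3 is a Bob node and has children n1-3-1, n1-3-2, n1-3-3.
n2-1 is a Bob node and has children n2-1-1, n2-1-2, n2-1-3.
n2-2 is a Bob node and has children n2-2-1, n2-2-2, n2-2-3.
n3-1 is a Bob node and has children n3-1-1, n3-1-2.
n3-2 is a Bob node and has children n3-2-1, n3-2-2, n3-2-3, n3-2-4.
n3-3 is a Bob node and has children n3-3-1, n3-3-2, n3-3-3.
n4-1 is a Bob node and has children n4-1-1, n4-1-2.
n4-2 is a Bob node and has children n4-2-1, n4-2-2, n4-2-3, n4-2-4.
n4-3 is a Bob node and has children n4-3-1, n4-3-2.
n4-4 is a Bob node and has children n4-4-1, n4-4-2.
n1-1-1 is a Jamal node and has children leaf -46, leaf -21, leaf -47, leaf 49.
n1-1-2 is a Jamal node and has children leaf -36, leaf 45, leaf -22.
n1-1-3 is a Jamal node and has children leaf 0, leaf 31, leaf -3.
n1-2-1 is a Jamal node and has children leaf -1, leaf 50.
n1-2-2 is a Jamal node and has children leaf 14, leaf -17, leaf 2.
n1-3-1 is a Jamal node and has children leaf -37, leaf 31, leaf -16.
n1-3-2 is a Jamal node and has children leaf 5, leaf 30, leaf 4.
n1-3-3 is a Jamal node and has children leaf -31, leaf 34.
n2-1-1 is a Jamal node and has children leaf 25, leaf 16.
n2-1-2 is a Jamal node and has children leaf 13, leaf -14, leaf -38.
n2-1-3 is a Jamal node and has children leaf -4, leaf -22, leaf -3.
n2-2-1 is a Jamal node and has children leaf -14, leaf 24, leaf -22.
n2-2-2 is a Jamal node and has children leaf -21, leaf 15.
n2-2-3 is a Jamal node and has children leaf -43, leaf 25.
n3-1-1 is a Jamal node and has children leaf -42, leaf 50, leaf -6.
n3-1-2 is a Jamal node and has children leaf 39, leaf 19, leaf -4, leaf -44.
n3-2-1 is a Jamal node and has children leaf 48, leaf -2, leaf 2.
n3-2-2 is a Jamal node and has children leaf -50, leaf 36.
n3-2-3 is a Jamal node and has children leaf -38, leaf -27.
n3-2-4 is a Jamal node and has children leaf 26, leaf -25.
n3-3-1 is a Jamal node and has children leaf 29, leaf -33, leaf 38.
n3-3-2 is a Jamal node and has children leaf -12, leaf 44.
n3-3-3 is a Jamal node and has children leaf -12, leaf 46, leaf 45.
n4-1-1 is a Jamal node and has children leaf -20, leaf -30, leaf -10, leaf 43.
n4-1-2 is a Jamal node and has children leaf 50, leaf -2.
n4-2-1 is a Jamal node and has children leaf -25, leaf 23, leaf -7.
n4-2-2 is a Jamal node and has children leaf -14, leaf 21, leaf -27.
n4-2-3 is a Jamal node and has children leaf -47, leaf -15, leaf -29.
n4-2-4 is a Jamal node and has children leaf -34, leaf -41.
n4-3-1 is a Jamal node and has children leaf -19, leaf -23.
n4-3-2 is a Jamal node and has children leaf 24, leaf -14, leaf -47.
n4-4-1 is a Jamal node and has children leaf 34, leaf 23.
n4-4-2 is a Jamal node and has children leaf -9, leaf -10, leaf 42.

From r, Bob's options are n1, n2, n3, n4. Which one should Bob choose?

n1-1-1 (Jamal): max(-46, -21, -47, 49) = 49
n1-1-2 (Jamal): max(-36, 45, -22) = 45
n1-1-3 (Jamal): max(0, 31, -3) = 31
n1-1 (Bob): min(49, 45, 31) = 31
n1-2-1 (Jamal): max(-1, 50) = 50
n1-2-2 (Jamal): max(14, -17, 2) = 14
n1-2 (Bob): min(50, 14) = 14
n1-3-1 (Jamal): max(-37, 31, -16) = 31
n1-3-2 (Jamal): max(5, 30, 4) = 30
n1-3-3 (Jamal): max(-31, 34) = 34
n1-3 (Bob): min(31, 30, 34) = 30
n1 (Jamal): max(31, 14, 30) = 31
n2-1-1 (Jamal): max(25, 16) = 25
n2-1-2 (Jamal): max(13, -14, -38) = 13
n2-1-3 (Jamal): max(-4, -22, -3) = -3
n2-1 (Bob): min(25, 13, -3) = -3
n2-2-1 (Jamal): max(-14, 24, -22) = 24
n2-2-2 (Jamal): max(-21, 15) = 15
n2-2-3 (Jamal): max(-43, 25) = 25
n2-2 (Bob): min(24, 15, 25) = 15
n2 (Jamal): max(-3, 15) = 15
n3-1-1 (Jamal): max(-42, 50, -6) = 50
n3-1-2 (Jamal): max(39, 19, -4, -44) = 39
n3-1 (Bob): min(50, 39) = 39
n3-2-1 (Jamal): max(48, -2, 2) = 48
n3-2-2 (Jamal): max(-50, 36) = 36
n3-2-3 (Jamal): max(-38, -27) = -27
n3-2-4 (Jamal): max(26, -25) = 26
n3-2 (Bob): min(48, 36, -27, 26) = -27
n3-3-1 (Jamal): max(29, -33, 38) = 38
n3-3-2 (Jamal): max(-12, 44) = 44
n3-3-3 (Jamal): max(-12, 46, 45) = 46
n3-3 (Bob): min(38, 44, 46) = 38
n3 (Jamal): max(39, -27, 38) = 39
n4-1-1 (Jamal): max(-20, -30, -10, 43) = 43
n4-1-2 (Jamal): max(50, -2) = 50
n4-1 (Bob): min(43, 50) = 43
n4-2-1 (Jamal): max(-25, 23, -7) = 23
n4-2-2 (Jamal): max(-14, 21, -27) = 21
n4-2-3 (Jamal): max(-47, -15, -29) = -15
n4-2-4 (Jamal): max(-34, -41) = -34
n4-2 (Bob): min(23, 21, -15, -34) = -34
n4-3-1 (Jamal): max(-19, -23) = -19
n4-3-2 (Jamal): max(24, -14, -47) = 24
n4-3 (Bob): min(-19, 24) = -19
n4-4-1 (Jamal): max(34, 23) = 34
n4-4-2 (Jamal): max(-9, -10, 42) = 42
n4-4 (Bob): min(34, 42) = 34
n4 (Jamal): max(43, -34, -19, 34) = 43
r (Bob): min(31, 15, 39, 43) = 15
Bob at r wants the lowest of {n1=31, n2=15, n3=39, n4=43}, so chooses n2.

n2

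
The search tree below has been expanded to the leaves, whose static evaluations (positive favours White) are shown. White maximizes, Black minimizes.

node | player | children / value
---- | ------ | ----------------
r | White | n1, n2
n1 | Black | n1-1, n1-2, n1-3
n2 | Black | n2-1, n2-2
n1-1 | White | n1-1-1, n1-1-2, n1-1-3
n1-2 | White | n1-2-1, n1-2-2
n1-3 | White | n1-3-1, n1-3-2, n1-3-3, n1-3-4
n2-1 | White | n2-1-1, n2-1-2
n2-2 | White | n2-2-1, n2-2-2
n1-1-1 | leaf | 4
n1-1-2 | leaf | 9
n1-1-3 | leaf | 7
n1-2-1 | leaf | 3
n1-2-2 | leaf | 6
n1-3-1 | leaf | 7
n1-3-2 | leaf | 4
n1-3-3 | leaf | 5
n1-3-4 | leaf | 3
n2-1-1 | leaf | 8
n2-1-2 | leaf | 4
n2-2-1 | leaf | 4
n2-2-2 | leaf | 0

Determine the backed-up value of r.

6

n1-1 (White): max(4, 9, 7) = 9
n1-2 (White): max(3, 6) = 6
n1-3 (White): max(7, 4, 5, 3) = 7
n1 (Black): min(9, 6, 7) = 6
n2-1 (White): max(8, 4) = 8
n2-2 (White): max(4, 0) = 4
n2 (Black): min(8, 4) = 4
r (White): max(6, 4) = 6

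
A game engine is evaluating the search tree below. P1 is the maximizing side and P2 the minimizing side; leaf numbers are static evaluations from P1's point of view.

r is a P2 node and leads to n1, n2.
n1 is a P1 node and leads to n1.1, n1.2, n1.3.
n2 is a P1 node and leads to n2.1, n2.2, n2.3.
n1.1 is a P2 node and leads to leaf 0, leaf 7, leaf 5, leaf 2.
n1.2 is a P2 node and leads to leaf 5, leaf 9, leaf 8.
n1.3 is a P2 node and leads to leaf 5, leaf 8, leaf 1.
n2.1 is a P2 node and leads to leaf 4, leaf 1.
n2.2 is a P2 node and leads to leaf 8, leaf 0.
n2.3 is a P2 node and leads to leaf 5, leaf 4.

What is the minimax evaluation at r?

n1.1 (P2): min(0, 7, 5, 2) = 0
n1.2 (P2): min(5, 9, 8) = 5
n1.3 (P2): min(5, 8, 1) = 1
n1 (P1): max(0, 5, 1) = 5
n2.1 (P2): min(4, 1) = 1
n2.2 (P2): min(8, 0) = 0
n2.3 (P2): min(5, 4) = 4
n2 (P1): max(1, 0, 4) = 4
r (P2): min(5, 4) = 4

4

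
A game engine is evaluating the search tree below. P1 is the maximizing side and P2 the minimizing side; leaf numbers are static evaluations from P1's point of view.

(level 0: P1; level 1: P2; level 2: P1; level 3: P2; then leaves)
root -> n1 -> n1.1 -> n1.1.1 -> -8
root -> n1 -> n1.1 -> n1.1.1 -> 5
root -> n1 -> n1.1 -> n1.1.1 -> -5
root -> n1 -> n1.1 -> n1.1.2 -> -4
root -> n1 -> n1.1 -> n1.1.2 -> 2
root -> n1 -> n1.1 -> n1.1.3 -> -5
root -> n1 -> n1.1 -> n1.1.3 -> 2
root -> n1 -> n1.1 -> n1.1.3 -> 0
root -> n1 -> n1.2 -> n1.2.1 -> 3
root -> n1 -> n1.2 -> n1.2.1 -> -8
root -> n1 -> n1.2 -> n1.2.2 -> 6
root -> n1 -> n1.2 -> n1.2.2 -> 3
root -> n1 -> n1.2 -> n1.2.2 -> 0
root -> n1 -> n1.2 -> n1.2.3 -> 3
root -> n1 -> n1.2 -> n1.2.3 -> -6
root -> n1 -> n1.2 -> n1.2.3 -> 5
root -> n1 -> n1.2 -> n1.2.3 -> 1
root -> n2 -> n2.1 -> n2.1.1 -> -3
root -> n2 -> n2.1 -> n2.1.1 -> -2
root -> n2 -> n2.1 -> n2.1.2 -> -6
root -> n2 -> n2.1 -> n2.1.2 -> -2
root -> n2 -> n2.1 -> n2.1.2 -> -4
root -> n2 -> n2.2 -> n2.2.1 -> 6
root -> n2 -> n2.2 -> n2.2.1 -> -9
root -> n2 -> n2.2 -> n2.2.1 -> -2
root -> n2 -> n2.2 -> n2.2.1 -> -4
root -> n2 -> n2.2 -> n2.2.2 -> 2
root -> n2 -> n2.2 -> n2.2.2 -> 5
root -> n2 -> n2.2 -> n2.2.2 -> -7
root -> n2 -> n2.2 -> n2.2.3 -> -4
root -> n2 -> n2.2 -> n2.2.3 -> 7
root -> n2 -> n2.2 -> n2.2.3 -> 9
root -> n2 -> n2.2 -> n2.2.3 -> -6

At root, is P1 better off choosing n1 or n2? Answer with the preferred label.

n1

n1.1.1 (P2): min(-8, 5, -5) = -8
n1.1.2 (P2): min(-4, 2) = -4
n1.1.3 (P2): min(-5, 2, 0) = -5
n1.1 (P1): max(-8, -4, -5) = -4
n1.2.1 (P2): min(3, -8) = -8
n1.2.2 (P2): min(6, 3, 0) = 0
n1.2.3 (P2): min(3, -6, 5, 1) = -6
n1.2 (P1): max(-8, 0, -6) = 0
n1 (P2): min(-4, 0) = -4
n2.1.1 (P2): min(-3, -2) = -3
n2.1.2 (P2): min(-6, -2, -4) = -6
n2.1 (P1): max(-3, -6) = -3
n2.2.1 (P2): min(6, -9, -2, -4) = -9
n2.2.2 (P2): min(2, 5, -7) = -7
n2.2.3 (P2): min(-4, 7, 9, -6) = -6
n2.2 (P1): max(-9, -7, -6) = -6
n2 (P2): min(-3, -6) = -6
P1 prefers the higher value; n1=-4, n2=-6. n1 is better since -4 > -6.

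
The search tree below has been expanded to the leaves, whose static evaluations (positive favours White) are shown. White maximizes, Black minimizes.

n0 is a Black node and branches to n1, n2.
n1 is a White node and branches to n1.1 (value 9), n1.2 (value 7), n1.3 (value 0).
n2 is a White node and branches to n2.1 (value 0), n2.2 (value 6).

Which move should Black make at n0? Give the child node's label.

n2

n1 (White): max(9, 7, 0) = 9
n2 (White): max(0, 6) = 6
n0 (Black): min(9, 6) = 6
Black at n0 wants the lowest of {n1=9, n2=6}, so chooses n2.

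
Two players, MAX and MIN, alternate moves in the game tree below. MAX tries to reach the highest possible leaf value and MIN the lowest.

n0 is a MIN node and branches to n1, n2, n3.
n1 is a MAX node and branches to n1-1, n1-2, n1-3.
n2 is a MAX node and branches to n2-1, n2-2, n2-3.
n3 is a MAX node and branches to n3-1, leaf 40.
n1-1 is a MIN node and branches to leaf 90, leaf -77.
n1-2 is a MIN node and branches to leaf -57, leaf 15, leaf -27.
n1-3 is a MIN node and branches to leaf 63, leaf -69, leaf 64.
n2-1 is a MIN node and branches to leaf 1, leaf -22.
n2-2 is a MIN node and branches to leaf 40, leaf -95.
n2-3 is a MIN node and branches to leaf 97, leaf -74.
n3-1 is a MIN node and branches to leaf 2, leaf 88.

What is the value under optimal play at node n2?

-22

n2-1 (MIN): min(1, -22) = -22
n2-2 (MIN): min(40, -95) = -95
n2-3 (MIN): min(97, -74) = -74
n2 (MAX): max(-22, -95, -74) = -22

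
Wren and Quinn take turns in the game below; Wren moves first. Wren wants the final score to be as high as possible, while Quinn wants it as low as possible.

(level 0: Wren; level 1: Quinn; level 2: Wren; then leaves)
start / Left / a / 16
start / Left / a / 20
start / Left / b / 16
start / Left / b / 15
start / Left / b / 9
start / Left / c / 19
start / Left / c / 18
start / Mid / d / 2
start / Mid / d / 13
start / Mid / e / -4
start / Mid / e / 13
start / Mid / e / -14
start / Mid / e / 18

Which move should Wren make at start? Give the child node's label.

Left

a (Wren): max(16, 20) = 20
b (Wren): max(16, 15, 9) = 16
c (Wren): max(19, 18) = 19
Left (Quinn): min(20, 16, 19) = 16
d (Wren): max(2, 13) = 13
e (Wren): max(-4, 13, -14, 18) = 18
Mid (Quinn): min(13, 18) = 13
start (Wren): max(16, 13) = 16
Wren at start wants the highest of {Left=16, Mid=13}, so chooses Left.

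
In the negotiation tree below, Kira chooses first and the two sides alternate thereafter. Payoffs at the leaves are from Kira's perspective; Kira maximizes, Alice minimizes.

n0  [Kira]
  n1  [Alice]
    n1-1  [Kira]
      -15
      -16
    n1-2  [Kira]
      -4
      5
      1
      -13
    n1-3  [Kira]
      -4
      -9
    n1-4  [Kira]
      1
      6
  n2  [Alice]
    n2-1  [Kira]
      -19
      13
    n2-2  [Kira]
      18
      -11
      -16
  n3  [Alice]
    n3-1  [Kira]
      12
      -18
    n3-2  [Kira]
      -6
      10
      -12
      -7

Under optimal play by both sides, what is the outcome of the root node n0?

13

n1-1 (Kira): max(-15, -16) = -15
n1-2 (Kira): max(-4, 5, 1, -13) = 5
n1-3 (Kira): max(-4, -9) = -4
n1-4 (Kira): max(1, 6) = 6
n1 (Alice): min(-15, 5, -4, 6) = -15
n2-1 (Kira): max(-19, 13) = 13
n2-2 (Kira): max(18, -11, -16) = 18
n2 (Alice): min(13, 18) = 13
n3-1 (Kira): max(12, -18) = 12
n3-2 (Kira): max(-6, 10, -12, -7) = 10
n3 (Alice): min(12, 10) = 10
n0 (Kira): max(-15, 13, 10) = 13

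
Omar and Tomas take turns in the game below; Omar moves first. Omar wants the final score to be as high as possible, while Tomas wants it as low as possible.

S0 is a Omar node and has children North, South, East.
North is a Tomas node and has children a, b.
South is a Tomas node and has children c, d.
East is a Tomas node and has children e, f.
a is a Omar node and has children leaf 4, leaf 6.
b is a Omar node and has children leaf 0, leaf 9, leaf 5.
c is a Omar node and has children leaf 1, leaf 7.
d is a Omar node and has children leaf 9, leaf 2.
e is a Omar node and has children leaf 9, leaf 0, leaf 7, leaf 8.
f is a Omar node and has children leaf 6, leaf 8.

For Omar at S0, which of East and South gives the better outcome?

East

e (Omar): max(9, 0, 7, 8) = 9
f (Omar): max(6, 8) = 8
East (Tomas): min(9, 8) = 8
c (Omar): max(1, 7) = 7
d (Omar): max(9, 2) = 9
South (Tomas): min(7, 9) = 7
Omar prefers the higher value; East=8, South=7. East is better since 8 > 7.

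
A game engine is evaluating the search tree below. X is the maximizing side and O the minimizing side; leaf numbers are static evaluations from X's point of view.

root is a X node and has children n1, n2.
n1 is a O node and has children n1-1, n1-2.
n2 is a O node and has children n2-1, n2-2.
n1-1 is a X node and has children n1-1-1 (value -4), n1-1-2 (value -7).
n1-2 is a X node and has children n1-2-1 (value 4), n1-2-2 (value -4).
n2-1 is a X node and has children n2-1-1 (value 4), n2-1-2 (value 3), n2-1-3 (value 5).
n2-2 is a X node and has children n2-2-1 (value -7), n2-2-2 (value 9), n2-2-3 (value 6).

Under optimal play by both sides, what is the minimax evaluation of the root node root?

n1-1 (X): max(-4, -7) = -4
n1-2 (X): max(4, -4) = 4
n1 (O): min(-4, 4) = -4
n2-1 (X): max(4, 3, 5) = 5
n2-2 (X): max(-7, 9, 6) = 9
n2 (O): min(5, 9) = 5
root (X): max(-4, 5) = 5

5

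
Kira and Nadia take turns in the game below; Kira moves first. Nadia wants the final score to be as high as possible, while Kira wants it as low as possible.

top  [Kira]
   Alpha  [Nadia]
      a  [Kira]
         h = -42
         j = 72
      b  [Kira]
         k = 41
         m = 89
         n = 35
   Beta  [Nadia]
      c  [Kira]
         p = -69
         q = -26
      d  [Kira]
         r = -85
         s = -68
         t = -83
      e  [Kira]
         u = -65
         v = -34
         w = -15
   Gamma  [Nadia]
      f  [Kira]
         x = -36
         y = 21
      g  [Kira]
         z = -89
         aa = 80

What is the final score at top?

-65

a (Kira): min(-42, 72) = -42
b (Kira): min(41, 89, 35) = 35
Alpha (Nadia): max(-42, 35) = 35
c (Kira): min(-69, -26) = -69
d (Kira): min(-85, -68, -83) = -85
e (Kira): min(-65, -34, -15) = -65
Beta (Nadia): max(-69, -85, -65) = -65
f (Kira): min(-36, 21) = -36
g (Kira): min(-89, 80) = -89
Gamma (Nadia): max(-36, -89) = -36
top (Kira): min(35, -65, -36) = -65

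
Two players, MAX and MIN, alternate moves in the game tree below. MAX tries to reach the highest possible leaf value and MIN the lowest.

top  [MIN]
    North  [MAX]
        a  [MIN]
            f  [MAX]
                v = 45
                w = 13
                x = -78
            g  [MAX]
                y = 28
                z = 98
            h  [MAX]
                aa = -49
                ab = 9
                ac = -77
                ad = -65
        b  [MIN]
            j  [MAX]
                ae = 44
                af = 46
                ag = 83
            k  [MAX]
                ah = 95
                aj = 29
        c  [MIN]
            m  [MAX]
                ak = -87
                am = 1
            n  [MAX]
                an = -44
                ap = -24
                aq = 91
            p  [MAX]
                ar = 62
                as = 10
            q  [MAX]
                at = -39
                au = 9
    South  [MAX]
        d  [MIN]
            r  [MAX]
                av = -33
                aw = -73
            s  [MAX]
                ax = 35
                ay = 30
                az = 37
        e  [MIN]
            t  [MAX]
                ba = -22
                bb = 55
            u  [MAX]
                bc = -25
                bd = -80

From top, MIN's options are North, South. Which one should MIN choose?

South

f (MAX): max(45, 13, -78) = 45
g (MAX): max(28, 98) = 98
h (MAX): max(-49, 9, -77, -65) = 9
a (MIN): min(45, 98, 9) = 9
j (MAX): max(44, 46, 83) = 83
k (MAX): max(95, 29) = 95
b (MIN): min(83, 95) = 83
m (MAX): max(-87, 1) = 1
n (MAX): max(-44, -24, 91) = 91
p (MAX): max(62, 10) = 62
q (MAX): max(-39, 9) = 9
c (MIN): min(1, 91, 62, 9) = 1
North (MAX): max(9, 83, 1) = 83
r (MAX): max(-33, -73) = -33
s (MAX): max(35, 30, 37) = 37
d (MIN): min(-33, 37) = -33
t (MAX): max(-22, 55) = 55
u (MAX): max(-25, -80) = -25
e (MIN): min(55, -25) = -25
South (MAX): max(-33, -25) = -25
top (MIN): min(83, -25) = -25
MIN at top wants the lowest of {North=83, South=-25}, so chooses South.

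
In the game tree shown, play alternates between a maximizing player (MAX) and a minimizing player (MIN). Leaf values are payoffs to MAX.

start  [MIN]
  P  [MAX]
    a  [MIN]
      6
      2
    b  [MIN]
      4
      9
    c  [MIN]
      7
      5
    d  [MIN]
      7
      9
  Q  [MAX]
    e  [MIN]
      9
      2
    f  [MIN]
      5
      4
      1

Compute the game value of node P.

a (MIN): min(6, 2) = 2
b (MIN): min(4, 9) = 4
c (MIN): min(7, 5) = 5
d (MIN): min(7, 9) = 7
P (MAX): max(2, 4, 5, 7) = 7

7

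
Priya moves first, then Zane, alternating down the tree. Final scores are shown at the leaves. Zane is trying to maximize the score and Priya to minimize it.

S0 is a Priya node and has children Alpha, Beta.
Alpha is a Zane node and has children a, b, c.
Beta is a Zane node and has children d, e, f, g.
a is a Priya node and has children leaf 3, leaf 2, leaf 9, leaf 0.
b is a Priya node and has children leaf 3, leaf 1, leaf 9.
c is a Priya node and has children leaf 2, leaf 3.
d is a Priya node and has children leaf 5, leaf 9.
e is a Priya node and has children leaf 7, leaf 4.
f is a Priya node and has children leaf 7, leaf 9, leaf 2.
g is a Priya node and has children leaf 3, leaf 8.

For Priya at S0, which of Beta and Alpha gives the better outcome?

Alpha

d (Priya): min(5, 9) = 5
e (Priya): min(7, 4) = 4
f (Priya): min(7, 9, 2) = 2
g (Priya): min(3, 8) = 3
Beta (Zane): max(5, 4, 2, 3) = 5
a (Priya): min(3, 2, 9, 0) = 0
b (Priya): min(3, 1, 9) = 1
c (Priya): min(2, 3) = 2
Alpha (Zane): max(0, 1, 2) = 2
Priya prefers the lower value; Beta=5, Alpha=2. Alpha is better since 2 < 5.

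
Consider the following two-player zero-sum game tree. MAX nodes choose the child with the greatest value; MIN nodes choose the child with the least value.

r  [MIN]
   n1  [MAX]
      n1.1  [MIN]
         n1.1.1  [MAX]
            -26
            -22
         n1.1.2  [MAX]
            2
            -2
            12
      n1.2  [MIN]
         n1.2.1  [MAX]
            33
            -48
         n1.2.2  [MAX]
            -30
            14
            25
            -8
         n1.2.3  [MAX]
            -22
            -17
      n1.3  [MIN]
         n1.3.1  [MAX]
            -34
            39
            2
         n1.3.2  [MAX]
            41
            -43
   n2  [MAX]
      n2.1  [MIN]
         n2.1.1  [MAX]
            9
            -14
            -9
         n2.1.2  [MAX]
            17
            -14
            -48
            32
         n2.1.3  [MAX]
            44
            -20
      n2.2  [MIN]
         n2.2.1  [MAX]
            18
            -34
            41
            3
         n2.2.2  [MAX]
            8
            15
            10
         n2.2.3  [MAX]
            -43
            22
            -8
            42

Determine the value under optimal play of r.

15

n1.1.1 (MAX): max(-26, -22) = -22
n1.1.2 (MAX): max(2, -2, 12) = 12
n1.1 (MIN): min(-22, 12) = -22
n1.2.1 (MAX): max(33, -48) = 33
n1.2.2 (MAX): max(-30, 14, 25, -8) = 25
n1.2.3 (MAX): max(-22, -17) = -17
n1.2 (MIN): min(33, 25, -17) = -17
n1.3.1 (MAX): max(-34, 39, 2) = 39
n1.3.2 (MAX): max(41, -43) = 41
n1.3 (MIN): min(39, 41) = 39
n1 (MAX): max(-22, -17, 39) = 39
n2.1.1 (MAX): max(9, -14, -9) = 9
n2.1.2 (MAX): max(17, -14, -48, 32) = 32
n2.1.3 (MAX): max(44, -20) = 44
n2.1 (MIN): min(9, 32, 44) = 9
n2.2.1 (MAX): max(18, -34, 41, 3) = 41
n2.2.2 (MAX): max(8, 15, 10) = 15
n2.2.3 (MAX): max(-43, 22, -8, 42) = 42
n2.2 (MIN): min(41, 15, 42) = 15
n2 (MAX): max(9, 15) = 15
r (MIN): min(39, 15) = 15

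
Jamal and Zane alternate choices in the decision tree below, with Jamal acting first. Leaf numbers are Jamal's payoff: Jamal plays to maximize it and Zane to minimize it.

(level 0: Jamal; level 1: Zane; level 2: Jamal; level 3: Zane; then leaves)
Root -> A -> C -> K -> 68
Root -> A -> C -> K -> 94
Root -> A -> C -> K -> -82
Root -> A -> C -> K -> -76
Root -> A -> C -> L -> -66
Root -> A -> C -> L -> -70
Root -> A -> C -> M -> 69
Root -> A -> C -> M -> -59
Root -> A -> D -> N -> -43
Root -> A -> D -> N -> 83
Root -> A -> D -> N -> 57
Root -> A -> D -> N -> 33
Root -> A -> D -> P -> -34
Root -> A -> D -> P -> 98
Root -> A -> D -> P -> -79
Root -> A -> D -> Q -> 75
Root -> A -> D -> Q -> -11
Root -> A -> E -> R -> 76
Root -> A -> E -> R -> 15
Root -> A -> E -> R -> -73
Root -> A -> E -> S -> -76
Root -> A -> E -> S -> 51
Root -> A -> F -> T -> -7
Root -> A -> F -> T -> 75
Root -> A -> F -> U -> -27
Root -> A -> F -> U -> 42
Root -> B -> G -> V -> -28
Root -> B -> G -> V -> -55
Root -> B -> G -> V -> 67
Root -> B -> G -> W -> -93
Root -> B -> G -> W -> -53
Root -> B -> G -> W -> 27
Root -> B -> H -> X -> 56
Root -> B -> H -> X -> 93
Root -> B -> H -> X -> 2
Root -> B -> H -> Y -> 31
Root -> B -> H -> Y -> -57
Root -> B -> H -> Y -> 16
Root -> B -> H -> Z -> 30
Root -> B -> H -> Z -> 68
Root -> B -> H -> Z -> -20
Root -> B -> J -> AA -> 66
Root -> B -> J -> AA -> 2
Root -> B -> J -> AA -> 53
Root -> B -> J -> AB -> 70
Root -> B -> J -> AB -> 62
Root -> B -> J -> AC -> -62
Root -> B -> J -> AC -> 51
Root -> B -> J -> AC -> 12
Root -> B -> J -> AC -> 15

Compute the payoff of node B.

-55

V (Zane): min(-28, -55, 67) = -55
W (Zane): min(-93, -53, 27) = -93
G (Jamal): max(-55, -93) = -55
X (Zane): min(56, 93, 2) = 2
Y (Zane): min(31, -57, 16) = -57
Z (Zane): min(30, 68, -20) = -20
H (Jamal): max(2, -57, -20) = 2
AA (Zane): min(66, 2, 53) = 2
AB (Zane): min(70, 62) = 62
AC (Zane): min(-62, 51, 12, 15) = -62
J (Jamal): max(2, 62, -62) = 62
B (Zane): min(-55, 2, 62) = -55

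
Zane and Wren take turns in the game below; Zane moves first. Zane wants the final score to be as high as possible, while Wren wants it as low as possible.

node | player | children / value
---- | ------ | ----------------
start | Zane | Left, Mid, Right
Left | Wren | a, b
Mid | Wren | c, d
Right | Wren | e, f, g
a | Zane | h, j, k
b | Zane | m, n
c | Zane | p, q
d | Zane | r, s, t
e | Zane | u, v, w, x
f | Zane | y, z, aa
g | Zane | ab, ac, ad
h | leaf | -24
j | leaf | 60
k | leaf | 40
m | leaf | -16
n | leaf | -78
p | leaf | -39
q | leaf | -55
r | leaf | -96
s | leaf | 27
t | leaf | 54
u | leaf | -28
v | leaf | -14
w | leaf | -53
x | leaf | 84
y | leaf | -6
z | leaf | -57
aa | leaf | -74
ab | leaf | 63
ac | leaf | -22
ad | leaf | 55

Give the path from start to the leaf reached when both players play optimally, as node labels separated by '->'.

start -> Right -> f -> y

a (Zane): max(-24, 60, 40) = 60
b (Zane): max(-16, -78) = -16
Left (Wren): min(60, -16) = -16
c (Zane): max(-39, -55) = -39
d (Zane): max(-96, 27, 54) = 54
Mid (Wren): min(-39, 54) = -39
e (Zane): max(-28, -14, -53, 84) = 84
f (Zane): max(-6, -57, -74) = -6
g (Zane): max(63, -22, 55) = 63
Right (Wren): min(84, -6, 63) = -6
start (Zane): max(-16, -39, -6) = -6
At start, Zane picks Right (highest: -6).
At Right, Wren picks f (lowest: -6).
At f, Zane picks y (highest: -6).
Terminal value -6.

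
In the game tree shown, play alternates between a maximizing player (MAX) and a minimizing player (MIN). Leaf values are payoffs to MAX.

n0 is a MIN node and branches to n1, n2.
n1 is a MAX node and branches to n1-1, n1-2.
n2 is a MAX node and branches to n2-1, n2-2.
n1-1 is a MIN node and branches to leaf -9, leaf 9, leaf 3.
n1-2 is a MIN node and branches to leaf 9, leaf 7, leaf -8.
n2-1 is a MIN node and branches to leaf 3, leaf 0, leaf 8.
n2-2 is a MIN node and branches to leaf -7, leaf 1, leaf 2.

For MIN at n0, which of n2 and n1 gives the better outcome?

n2-1 (MIN): min(3, 0, 8) = 0
n2-2 (MIN): min(-7, 1, 2) = -7
n2 (MAX): max(0, -7) = 0
n1-1 (MIN): min(-9, 9, 3) = -9
n1-2 (MIN): min(9, 7, -8) = -8
n1 (MAX): max(-9, -8) = -8
MIN prefers the lower value; n2=0, n1=-8. n1 is better since -8 < 0.

n1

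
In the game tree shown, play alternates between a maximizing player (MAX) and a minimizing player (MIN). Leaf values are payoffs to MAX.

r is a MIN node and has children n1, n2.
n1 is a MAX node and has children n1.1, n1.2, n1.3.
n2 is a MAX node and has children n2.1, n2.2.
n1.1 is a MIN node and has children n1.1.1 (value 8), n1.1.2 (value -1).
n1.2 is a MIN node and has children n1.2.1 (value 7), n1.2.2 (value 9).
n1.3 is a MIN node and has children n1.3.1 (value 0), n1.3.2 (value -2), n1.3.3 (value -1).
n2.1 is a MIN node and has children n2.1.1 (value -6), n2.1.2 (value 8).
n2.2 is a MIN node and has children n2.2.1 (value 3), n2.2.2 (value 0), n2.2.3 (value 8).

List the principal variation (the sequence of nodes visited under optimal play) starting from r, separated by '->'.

r -> n2 -> n2.2 -> n2.2.2

n1.1 (MIN): min(8, -1) = -1
n1.2 (MIN): min(7, 9) = 7
n1.3 (MIN): min(0, -2, -1) = -2
n1 (MAX): max(-1, 7, -2) = 7
n2.1 (MIN): min(-6, 8) = -6
n2.2 (MIN): min(3, 0, 8) = 0
n2 (MAX): max(-6, 0) = 0
r (MIN): min(7, 0) = 0
At r, MIN picks n2 (lowest: 0).
At n2, MAX picks n2.2 (highest: 0).
At n2.2, MIN picks n2.2.2 (lowest: 0).
Terminal value 0.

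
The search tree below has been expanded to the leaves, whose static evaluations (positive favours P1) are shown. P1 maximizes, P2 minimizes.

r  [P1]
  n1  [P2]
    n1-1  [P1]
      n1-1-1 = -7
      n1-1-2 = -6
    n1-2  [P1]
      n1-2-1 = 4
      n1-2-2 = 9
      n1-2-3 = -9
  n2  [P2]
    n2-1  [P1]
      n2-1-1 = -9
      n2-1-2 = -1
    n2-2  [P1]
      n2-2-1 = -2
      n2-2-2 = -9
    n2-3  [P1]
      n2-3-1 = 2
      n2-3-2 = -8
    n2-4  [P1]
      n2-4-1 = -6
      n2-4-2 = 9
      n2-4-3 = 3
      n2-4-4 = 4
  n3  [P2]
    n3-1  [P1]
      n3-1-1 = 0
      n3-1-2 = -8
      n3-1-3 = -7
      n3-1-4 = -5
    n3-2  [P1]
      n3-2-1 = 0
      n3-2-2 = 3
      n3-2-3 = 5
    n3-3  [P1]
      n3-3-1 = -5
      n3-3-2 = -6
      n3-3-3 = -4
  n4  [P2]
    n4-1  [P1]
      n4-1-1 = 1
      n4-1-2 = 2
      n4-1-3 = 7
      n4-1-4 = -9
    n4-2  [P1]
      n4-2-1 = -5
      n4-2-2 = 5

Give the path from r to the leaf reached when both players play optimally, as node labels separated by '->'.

n1-1 (P1): max(-7, -6) = -6
n1-2 (P1): max(4, 9, -9) = 9
n1 (P2): min(-6, 9) = -6
n2-1 (P1): max(-9, -1) = -1
n2-2 (P1): max(-2, -9) = -2
n2-3 (P1): max(2, -8) = 2
n2-4 (P1): max(-6, 9, 3, 4) = 9
n2 (P2): min(-1, -2, 2, 9) = -2
n3-1 (P1): max(0, -8, -7, -5) = 0
n3-2 (P1): max(0, 3, 5) = 5
n3-3 (P1): max(-5, -6, -4) = -4
n3 (P2): min(0, 5, -4) = -4
n4-1 (P1): max(1, 2, 7, -9) = 7
n4-2 (P1): max(-5, 5) = 5
n4 (P2): min(7, 5) = 5
r (P1): max(-6, -2, -4, 5) = 5
At r, P1 picks n4 (highest: 5).
At n4, P2 picks n4-2 (lowest: 5).
At n4-2, P1 picks n4-2-2 (highest: 5).
Terminal value 5.

r -> n4 -> n4-2 -> n4-2-2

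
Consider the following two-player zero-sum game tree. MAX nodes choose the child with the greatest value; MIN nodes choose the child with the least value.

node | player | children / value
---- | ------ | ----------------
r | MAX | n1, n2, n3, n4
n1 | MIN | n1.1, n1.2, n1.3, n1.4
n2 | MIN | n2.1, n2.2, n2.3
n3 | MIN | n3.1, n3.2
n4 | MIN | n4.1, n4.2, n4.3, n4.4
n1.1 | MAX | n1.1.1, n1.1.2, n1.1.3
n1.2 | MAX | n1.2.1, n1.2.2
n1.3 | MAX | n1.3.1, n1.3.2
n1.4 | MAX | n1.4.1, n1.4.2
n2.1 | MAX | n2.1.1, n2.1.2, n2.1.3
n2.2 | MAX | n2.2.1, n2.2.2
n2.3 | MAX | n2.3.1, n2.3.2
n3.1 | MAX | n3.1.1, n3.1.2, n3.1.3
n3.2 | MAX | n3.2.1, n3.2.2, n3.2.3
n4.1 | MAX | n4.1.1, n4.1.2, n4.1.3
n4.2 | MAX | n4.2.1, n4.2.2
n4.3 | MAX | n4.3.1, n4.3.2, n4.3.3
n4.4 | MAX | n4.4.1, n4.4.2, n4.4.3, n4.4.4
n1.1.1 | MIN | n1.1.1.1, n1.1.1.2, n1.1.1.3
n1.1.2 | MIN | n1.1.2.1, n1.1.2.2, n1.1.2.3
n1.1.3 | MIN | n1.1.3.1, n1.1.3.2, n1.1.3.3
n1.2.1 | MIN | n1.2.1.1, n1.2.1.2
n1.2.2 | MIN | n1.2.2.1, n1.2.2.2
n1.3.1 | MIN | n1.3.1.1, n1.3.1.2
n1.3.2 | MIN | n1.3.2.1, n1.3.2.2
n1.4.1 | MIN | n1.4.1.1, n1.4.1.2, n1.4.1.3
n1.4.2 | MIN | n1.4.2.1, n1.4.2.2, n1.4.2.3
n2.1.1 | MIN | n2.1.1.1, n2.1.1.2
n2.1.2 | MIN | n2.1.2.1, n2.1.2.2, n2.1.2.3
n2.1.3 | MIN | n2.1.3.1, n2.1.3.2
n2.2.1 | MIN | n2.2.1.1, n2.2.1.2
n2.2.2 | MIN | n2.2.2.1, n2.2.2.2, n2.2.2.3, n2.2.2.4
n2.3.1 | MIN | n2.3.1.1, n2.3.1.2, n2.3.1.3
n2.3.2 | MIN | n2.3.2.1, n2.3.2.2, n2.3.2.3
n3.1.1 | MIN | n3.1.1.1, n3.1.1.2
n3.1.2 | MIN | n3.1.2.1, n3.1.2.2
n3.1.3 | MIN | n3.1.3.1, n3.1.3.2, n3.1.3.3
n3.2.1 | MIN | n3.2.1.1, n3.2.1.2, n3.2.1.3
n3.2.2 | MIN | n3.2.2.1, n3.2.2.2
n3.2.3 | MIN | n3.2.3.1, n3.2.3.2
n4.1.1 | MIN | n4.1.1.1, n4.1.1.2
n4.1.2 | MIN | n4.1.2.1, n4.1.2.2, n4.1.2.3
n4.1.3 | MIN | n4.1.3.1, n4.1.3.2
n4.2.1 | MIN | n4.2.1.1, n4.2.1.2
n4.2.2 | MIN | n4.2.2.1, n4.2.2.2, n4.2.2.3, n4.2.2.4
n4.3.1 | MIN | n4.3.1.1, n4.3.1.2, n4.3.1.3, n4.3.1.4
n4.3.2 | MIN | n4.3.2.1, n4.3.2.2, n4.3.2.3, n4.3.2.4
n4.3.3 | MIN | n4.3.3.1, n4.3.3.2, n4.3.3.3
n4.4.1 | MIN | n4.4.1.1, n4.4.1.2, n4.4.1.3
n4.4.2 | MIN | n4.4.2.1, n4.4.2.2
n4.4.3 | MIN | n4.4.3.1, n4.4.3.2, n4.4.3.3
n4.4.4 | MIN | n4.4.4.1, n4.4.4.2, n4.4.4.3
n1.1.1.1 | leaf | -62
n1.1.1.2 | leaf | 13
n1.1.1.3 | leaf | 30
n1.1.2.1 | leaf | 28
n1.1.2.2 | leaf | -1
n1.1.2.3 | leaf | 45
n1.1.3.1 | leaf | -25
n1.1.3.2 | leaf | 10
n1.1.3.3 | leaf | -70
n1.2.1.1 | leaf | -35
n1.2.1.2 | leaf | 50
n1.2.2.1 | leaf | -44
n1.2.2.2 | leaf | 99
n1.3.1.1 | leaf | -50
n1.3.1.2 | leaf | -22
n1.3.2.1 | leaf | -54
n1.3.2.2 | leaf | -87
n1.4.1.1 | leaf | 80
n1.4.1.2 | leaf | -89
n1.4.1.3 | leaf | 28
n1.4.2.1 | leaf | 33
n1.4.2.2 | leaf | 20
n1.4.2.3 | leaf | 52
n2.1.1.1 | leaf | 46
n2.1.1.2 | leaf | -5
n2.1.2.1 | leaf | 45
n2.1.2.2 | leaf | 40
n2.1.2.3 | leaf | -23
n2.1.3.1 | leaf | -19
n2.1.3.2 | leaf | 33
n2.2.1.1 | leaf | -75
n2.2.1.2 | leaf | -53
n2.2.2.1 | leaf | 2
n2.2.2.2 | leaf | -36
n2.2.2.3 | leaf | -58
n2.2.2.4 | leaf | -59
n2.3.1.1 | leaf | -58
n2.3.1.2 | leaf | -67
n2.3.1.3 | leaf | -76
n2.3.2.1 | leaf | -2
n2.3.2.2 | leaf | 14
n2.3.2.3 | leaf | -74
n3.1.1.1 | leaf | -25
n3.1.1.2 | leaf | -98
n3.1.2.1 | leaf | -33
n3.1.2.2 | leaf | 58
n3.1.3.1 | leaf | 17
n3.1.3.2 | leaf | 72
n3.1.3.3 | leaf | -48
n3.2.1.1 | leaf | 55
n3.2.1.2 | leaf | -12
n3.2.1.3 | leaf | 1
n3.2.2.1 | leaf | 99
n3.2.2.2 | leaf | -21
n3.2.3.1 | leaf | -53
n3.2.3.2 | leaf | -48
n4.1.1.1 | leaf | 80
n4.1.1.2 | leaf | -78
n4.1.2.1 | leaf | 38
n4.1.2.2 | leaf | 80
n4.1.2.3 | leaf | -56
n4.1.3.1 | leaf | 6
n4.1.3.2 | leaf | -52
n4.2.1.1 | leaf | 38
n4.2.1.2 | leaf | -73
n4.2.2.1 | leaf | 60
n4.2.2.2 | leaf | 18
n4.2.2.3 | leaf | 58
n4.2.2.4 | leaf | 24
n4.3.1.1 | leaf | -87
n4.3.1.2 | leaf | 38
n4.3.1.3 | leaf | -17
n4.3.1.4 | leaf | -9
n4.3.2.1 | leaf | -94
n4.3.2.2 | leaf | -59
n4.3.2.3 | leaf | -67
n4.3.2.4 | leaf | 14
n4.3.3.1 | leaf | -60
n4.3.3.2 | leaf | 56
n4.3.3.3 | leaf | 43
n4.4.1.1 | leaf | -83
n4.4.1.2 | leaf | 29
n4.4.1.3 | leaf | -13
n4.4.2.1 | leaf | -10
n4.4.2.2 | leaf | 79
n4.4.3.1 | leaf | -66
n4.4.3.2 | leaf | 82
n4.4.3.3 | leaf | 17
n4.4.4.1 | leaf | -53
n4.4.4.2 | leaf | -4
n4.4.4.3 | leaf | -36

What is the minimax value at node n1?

n1.1.1 (MIN): min(-62, 13, 30) = -62
n1.1.2 (MIN): min(28, -1, 45) = -1
n1.1.3 (MIN): min(-25, 10, -70) = -70
n1.1 (MAX): max(-62, -1, -70) = -1
n1.2.1 (MIN): min(-35, 50) = -35
n1.2.2 (MIN): min(-44, 99) = -44
n1.2 (MAX): max(-35, -44) = -35
n1.3.1 (MIN): min(-50, -22) = -50
n1.3.2 (MIN): min(-54, -87) = -87
n1.3 (MAX): max(-50, -87) = -50
n1.4.1 (MIN): min(80, -89, 28) = -89
n1.4.2 (MIN): min(33, 20, 52) = 20
n1.4 (MAX): max(-89, 20) = 20
n1 (MIN): min(-1, -35, -50, 20) = -50

-50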